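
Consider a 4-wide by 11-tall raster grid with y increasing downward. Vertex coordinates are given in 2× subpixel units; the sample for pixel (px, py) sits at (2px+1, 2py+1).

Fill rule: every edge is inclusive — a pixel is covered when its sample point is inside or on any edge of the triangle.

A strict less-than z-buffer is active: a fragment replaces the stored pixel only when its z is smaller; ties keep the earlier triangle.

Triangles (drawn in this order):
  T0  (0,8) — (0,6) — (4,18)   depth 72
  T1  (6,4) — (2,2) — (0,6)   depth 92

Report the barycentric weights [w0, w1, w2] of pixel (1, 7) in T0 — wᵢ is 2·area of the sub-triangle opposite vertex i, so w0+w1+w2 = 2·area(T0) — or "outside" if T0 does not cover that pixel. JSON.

T0:
  2·area = 8
  edge (0, 8)→(0, 6): d=(0,-2) inclusive
  edge (0, 6)→(4, 18): d=(4,12) inclusive
  edge (4, 18)→(0, 8): d=(-4,-10) inclusive
    (0,4)@(1, 9): e=[2,0,6] → █  [on edge]
    (1,4)@(3, 9): e=[6,-24,26] → ·
    (0,5)@(1, 11): e=[2,8,-2] → ·
    (1,7)@(3, 15): e=[6,0,2] → █  [on edge]
    (2,7)@(5, 15): e=[10,-24,22] → ·
    (1,8)@(3, 17): e=[6,8,-6] → ·
    (2,10)@(5, 21): e=[10,0,-2] → ·  [on edge]
  covered (2 px):
    · · · ·
    · · · ·
    · · · ·
    · · · ·
    █ · · ·
    · · · ·
    · · · ·
    · █ · ·
    · · · ·
    · · · ·
    · · · ·
T1:
  2·area = 20  (B↔C swapped to make it positive)
  edge (6, 4)→(0, 6): d=(-6,2) inclusive
  edge (0, 6)→(2, 2): d=(2,-4) inclusive
  edge (2, 2)→(6, 4): d=(4,2) inclusive
    (1,1)@(3, 3): e=[12,6,2] → █
    (2,1)@(5, 3): e=[8,14,-2] → ·
    (0,2)@(1, 5): e=[4,2,14] → █
    (1,2)@(3, 5): e=[0,10,10] → █  [on edge]
    (2,2)@(5, 5): e=[-4,18,6] → ·
    (0,3)@(1, 7): e=[-8,6,22] → ·
    (1,3)@(3, 7): e=[-12,14,18] → ·
  covered (3 px):
    · · · ·
    · █ · ·
    █ █ · ·
    · · · ·
    · · · ·
    · · · ·
    · · · ·
    · · · ·
    · · · ·
    · · · ·
    · · · ·

Final: [0,2,6]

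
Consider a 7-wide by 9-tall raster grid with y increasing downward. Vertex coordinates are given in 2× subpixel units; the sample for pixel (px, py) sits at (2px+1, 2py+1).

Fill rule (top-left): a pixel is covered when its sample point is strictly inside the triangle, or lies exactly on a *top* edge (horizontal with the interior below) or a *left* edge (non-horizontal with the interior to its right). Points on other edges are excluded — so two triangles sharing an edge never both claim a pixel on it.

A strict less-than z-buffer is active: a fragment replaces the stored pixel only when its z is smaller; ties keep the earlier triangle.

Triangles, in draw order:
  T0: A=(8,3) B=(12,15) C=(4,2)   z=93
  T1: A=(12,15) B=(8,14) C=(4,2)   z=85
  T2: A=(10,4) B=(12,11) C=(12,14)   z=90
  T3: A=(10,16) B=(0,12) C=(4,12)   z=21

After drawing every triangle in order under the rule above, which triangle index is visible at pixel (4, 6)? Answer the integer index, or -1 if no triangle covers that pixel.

T0:
  2·area = 44
  edge (8, 3)→(12, 15): d=(4,12) right/bottom  bias=-1
  edge (12, 15)→(4, 2): d=(-8,-13) top-left  bias=+0
  edge (4, 2)→(8, 3): d=(4,1) right/bottom  bias=-1
    (2,1)@(5, 3): e=[36,5,3] → █
    (3,1)@(7, 3): e=[12,31,1] → █
    (4,1)@(9, 3): e=[-12,57,-1] → ·
    (2,2)@(5, 5): e=[44,-11,11] → ·
    (3,2)@(7, 5): e=[20,15,9] → █
    (4,2)@(9, 5): e=[-4,41,7] → ·
    (3,3)@(7, 7): e=[28,-1,17] → ·
    (4,3)@(9, 7): e=[4,25,15] → █
    (5,3)@(11, 7): e=[-20,51,13] → ·
    (4,4)@(9, 9): e=[12,9,23] → █
    (5,4)@(11, 9): e=[-12,35,21] → ·
    (4,5)@(9, 11): e=[20,-7,31] → ·
  covered (6 px):
    · · · · · · ·
    · · █ █ · · ·
    · · · █ · · ·
    · · · · █ · ·
    · · · · █ · ·
    · · · · · · ·
    · · · · · █ ·
    · · · · · · ·
    · · · · · · ·
T1:
  2·area = 44
  edge (12, 15)→(8, 14): d=(-4,-1) top-left  bias=+0
  edge (8, 14)→(4, 2): d=(-4,-12) top-left  bias=+0
  edge (4, 2)→(12, 15): d=(8,13) right/bottom  bias=-1
    (2,2)@(5, 5): e=[33,0,11] → █  [on edge]
    (3,2)@(7, 5): e=[35,24,-15] → ·
    (2,3)@(5, 7): e=[25,-8,27] → ·
    (3,3)@(7, 7): e=[27,16,1] → █
    (4,3)@(9, 7): e=[29,40,-25] → ·
    (3,4)@(7, 9): e=[19,8,17] → █
    (4,4)@(9, 9): e=[21,32,-9] → ·
    (3,5)@(7, 11): e=[11,0,33] → █  [on edge]
    (4,5)@(9, 11): e=[13,24,7] → █
    (5,5)@(11, 11): e=[15,48,-19] → ·
    (3,6)@(7, 13): e=[3,-8,49] → ·
    (4,6)@(9, 13): e=[5,16,23] → █
    (4,8)@(9, 17): e=[-11,0,55] → ·  [on edge]
  covered (6 px):
    · · · · · · ·
    · · · · · · ·
    · · █ · · · ·
    · · · █ · · ·
    · · · █ · · ·
    · · · █ █ · ·
    · · · · █ · ·
    · · · · · · ·
    · · · · · · ·
T2:
  2·area = 6
  edge (10, 4)→(12, 11): d=(2,7) right/bottom  bias=-1
  edge (12, 11)→(12, 14): d=(0,3) right/bottom  bias=-1
  edge (12, 14)→(10, 4): d=(-2,-10) top-left  bias=+0
    (5,4)@(11, 9): e=[3,3,0] → █  [on edge]
    (6,4)@(13, 9): e=[-11,-3,20] → ·
    (5,5)@(11, 11): e=[7,3,-4] → ·
  covered (1 px):
    · · · · · · ·
    · · · · · · ·
    · · · · · · ·
    · · · · · · ·
    · · · · · █ ·
    · · · · · · ·
    · · · · · · ·
    · · · · · · ·
    · · · · · · ·
T3:
  2·area = 16
  edge (10, 16)→(0, 12): d=(-10,-4) top-left  bias=+0
  edge (0, 12)→(4, 12): d=(4,0) top-left  bias=+0
  edge (4, 12)→(10, 16): d=(6,4) right/bottom  bias=-1
    (1,6)@(3, 13): e=[2,4,10] → █
    (2,6)@(5, 13): e=[10,4,2] → █
    (3,6)@(7, 13): e=[18,4,-6] → ·
    (1,7)@(3, 15): e=[-18,12,22] → ·
    (2,7)@(5, 15): e=[-10,12,14] → ·
  covered (2 px):
    · · · · · · ·
    · · · · · · ·
    · · · · · · ·
    · · · · · · ·
    · · · · · · ·
    · · · · · · ·
    · █ █ · · · ·
    · · · · · · ·
    · · · · · · ·

Z-buffer (winner per pixel, '.' = empty):
  . . . . . . .
  . . 0 0 . . .
  . . 1 0 . . .
  . . . 1 0 . .
  . . . 1 0 2 .
  . . . 1 1 . .
  . 3 3 . 1 0 .
  . . . . . . .
  . . . . . . .

Final: 1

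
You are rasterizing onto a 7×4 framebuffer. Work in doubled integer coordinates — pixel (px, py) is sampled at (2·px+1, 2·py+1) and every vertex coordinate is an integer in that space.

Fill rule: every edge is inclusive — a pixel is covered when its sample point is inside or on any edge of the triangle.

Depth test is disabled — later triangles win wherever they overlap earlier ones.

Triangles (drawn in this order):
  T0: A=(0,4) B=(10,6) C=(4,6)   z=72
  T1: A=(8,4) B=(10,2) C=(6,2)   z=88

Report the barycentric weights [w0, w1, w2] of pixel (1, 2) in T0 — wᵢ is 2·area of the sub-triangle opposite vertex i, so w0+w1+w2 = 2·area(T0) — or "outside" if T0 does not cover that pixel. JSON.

T0:
  2·area = 12
  edge (0, 4)→(10, 6): d=(10,2) inclusive
  edge (10, 6)→(4, 6): d=(-6,0) inclusive
  edge (4, 6)→(0, 4): d=(-4,-2) inclusive
    (1,2)@(3, 5): e=[4,6,2] → X
    (2,2)@(5, 5): e=[0,6,6] → X  [on edge]
    (3,2)@(7, 5): e=[-4,6,10] → .
    (1,3)@(3, 7): e=[24,-6,-6] → .
    (2,3)@(5, 7): e=[20,-6,-2] → .
  covered (2 px):
    . . . . . . .
    . . . . . . .
    . X X . . . .
    . . . . . . .
T1:
  2·area = 8  (B↔C swapped to make it positive)
  edge (8, 4)→(6, 2): d=(-2,-2) inclusive
  edge (6, 2)→(10, 2): d=(4,0) inclusive
  edge (10, 2)→(8, 4): d=(-2,2) inclusive
    (2,0)@(5, 1): e=[0,-4,12] → .  [on edge]
    (5,0)@(11, 1): e=[12,-4,0] → .  [on edge]
    (3,1)@(7, 3): e=[0,4,4] → X  [on edge]
    (4,1)@(9, 3): e=[4,4,0] → X  [on edge]
    (5,1)@(11, 3): e=[8,4,-4] → .
    (3,2)@(7, 5): e=[-4,12,0] → .  [on edge]
    (4,2)@(9, 5): e=[0,12,-4] → .  [on edge]
    (2,3)@(5, 7): e=[-12,20,0] → .  [on edge]
    (5,3)@(11, 7): e=[0,20,-12] → .  [on edge]
  covered (2 px):
    . . . . . . .
    . . . X X . .
    . . . . . . .
    . . . . . . .

Final: [6,2,4]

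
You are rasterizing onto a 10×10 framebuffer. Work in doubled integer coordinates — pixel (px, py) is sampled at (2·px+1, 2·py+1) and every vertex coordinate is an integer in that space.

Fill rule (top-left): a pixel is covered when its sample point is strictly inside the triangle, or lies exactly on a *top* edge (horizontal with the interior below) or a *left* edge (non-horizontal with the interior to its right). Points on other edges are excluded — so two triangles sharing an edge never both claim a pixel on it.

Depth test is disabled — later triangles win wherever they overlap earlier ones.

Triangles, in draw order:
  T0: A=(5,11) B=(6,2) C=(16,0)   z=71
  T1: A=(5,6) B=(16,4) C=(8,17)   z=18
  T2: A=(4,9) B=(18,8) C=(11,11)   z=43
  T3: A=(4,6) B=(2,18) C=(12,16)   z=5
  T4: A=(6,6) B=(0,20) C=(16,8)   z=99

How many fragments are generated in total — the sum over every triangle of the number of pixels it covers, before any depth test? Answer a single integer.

T0:
  2·area = 88
  edge (5, 11)→(6, 2): d=(1,-9) top-left  bias=+0
  edge (6, 2)→(16, 0): d=(10,-2) top-left  bias=+0
  edge (16, 0)→(5, 11): d=(-11,11) right/bottom  bias=-1
    (5,0)@(11, 1): e=[44,0,44] → #  [on edge]
    (6,0)@(13, 1): e=[62,4,22] → #
    (7,0)@(15, 1): e=[80,8,0] → ·  [on edge]
    (0,1)@(1, 3): e=[-44,0,132] → ·  [on edge]
    (3,1)@(7, 3): e=[10,12,66] → #
    (4,1)@(9, 3): e=[28,16,44] → #
    (6,1)@(13, 3): e=[64,24,0] → ·  [on edge]
    (3,2)@(7, 5): e=[12,32,44] → #
    (5,2)@(11, 5): e=[48,40,0] → ·  [on edge]
    (3,3)@(7, 7): e=[14,52,22] → #
    (4,3)@(9, 7): e=[32,56,0] → ·  [on edge]
    (3,4)@(7, 9): e=[16,72,0] → ·  [on edge]
    (2,5)@(5, 11): e=[0,88,0] → ·  [on edge]
    (1,6)@(3, 13): e=[-16,104,0] → ·  [on edge]
    (0,7)@(1, 15): e=[-32,120,0] → ·  [on edge]
  covered (8 px):
    · · · · · # # · · ·
    · · · # # # · · · ·
    · · · # # · · · · ·
    · · · # · · · · · ·
    · · · · · · · · · ·
    · · · · · · · · · ·
    · · · · · · · · · ·
    · · · · · · · · · ·
    · · · · · · · · · ·
    · · · · · · · · · ·
T1:
  2·area = 127
  edge (5, 6)→(16, 4): d=(11,-2) top-left  bias=+0
  edge (16, 4)→(8, 17): d=(-8,13) right/bottom  bias=-1
  edge (8, 17)→(5, 6): d=(-3,-11) top-left  bias=+0
    (5,2)@(11, 5): e=[1,57,69] → #
    (6,2)@(13, 5): e=[5,31,91] → #
    (7,2)@(15, 5): e=[9,5,113] → #
    (8,2)@(17, 5): e=[13,-21,135] → ·
    (3,3)@(7, 7): e=[15,93,19] → #
    (4,3)@(9, 7): e=[19,67,41] → #
    (7,3)@(15, 7): e=[31,-11,107] → ·
    (3,4)@(7, 9): e=[37,77,13] → #
    (6,4)@(13, 9): e=[49,-1,79] → ·
    (3,5)@(7, 11): e=[59,61,7] → #
    (6,5)@(13, 11): e=[71,-17,73] → ·
    (3,6)@(7, 13): e=[81,45,1] → #
  covered (16 px):
    · · · · · · · · · ·
    · · · · · · · · · ·
    · · · · · # # # · ·
    · · · # # # # · · ·
    · · · # # # · · · ·
    · · · # # # · · · ·
    · · · # # · · · · ·
    · · · · # · · · · ·
    · · · · · · · · · ·
    · · · · · · · · · ·
T2:
  2·area = 35
  edge (4, 9)→(18, 8): d=(14,-1) top-left  bias=+0
  edge (18, 8)→(11, 11): d=(-7,3) right/bottom  bias=-1
  edge (11, 11)→(4, 9): d=(-7,-2) top-left  bias=+0
    (2,4)@(5, 9): e=[1,32,2] → #
    (3,4)@(7, 9): e=[3,26,6] → #
    (4,4)@(9, 9): e=[5,20,10] → #
    (5,4)@(11, 9): e=[7,14,14] → #
    (6,4)@(13, 9): e=[9,8,18] → #
    (7,4)@(15, 9): e=[11,2,22] → #
    (8,4)@(17, 9): e=[13,-4,26] → ·
    (2,5)@(5, 11): e=[29,18,-12] → ·
    (3,5)@(7, 11): e=[31,12,-8] → ·
    (4,5)@(9, 11): e=[33,6,-4] → ·
    (5,5)@(11, 11): e=[35,0,0] → ·  [on edge]
    (6,5)@(13, 11): e=[37,-6,4] → ·
  covered (6 px):
    · · · · · · · · · ·
    · · · · · · · · · ·
    · · · · · · · · · ·
    · · · · · · · · · ·
    · · # # # # # # · ·
    · · · · · · · · · ·
    · · · · · · · · · ·
    · · · · · · · · · ·
    · · · · · · · · · ·
    · · · · · · · · · ·
T3:
  2·area = 116  (B↔C swapped to make it positive)
  edge (4, 6)→(12, 16): d=(8,10) right/bottom  bias=-1
  edge (12, 16)→(2, 18): d=(-10,2) right/bottom  bias=-1
  edge (2, 18)→(4, 6): d=(2,-12) top-left  bias=+0
    (2,4)@(5, 9): e=[14,84,18] → #
    (3,4)@(7, 9): e=[-6,80,42] → ·
    (2,5)@(5, 11): e=[30,64,22] → #
    (3,5)@(7, 11): e=[10,60,46] → #
    (4,5)@(9, 11): e=[-10,56,70] → ·
    (1,6)@(3, 13): e=[66,48,2] → #
    (4,6)@(9, 13): e=[6,36,74] → #
    (5,6)@(11, 13): e=[-14,32,98] → ·
    (1,7)@(3, 15): e=[82,28,6] → #
    (5,7)@(11, 15): e=[2,12,102] → #
    (6,7)@(13, 15): e=[-18,8,126] → ·
    (8,7)@(17, 15): e=[-58,0,174] → ·  [on edge]
    (3,8)@(7, 17): e=[58,0,58] → ·  [on edge]
  covered (14 px):
    · · · · · · · · · ·
    · · · · · · · · · ·
    · · · · · · · · · ·
    · · · · · · · · · ·
    · · # · · · · · · ·
    · · # # · · · · · ·
    · # # # # · · · · ·
    · # # # # # · · · ·
    · # # · · · · · · ·
    · · · · · · · · · ·
T4:
  2·area = 152  (B↔C swapped to make it positive)
  edge (6, 6)→(16, 8): d=(10,2) right/bottom  bias=-1
  edge (16, 8)→(0, 20): d=(-16,12) right/bottom  bias=-1
  edge (0, 20)→(6, 6): d=(6,-14) top-left  bias=+0
    (0,2)@(1, 5): e=[0,228,-76] → ·  [on edge]
    (3,3)@(7, 7): e=[8,124,20] → #
    (4,3)@(9, 7): e=[4,100,48] → #
    (5,3)@(11, 7): e=[0,76,76] → ·  [on edge]
    (2,4)@(5, 9): e=[32,116,4] → #
    (5,4)@(11, 9): e=[20,44,88] → #
    (6,4)@(13, 9): e=[16,20,116] → #
    (7,4)@(15, 9): e=[12,-4,144] → ·
    (2,5)@(5, 11): e=[52,84,16] → #
    (6,5)@(13, 11): e=[36,-12,128] → ·
    (1,6)@(3, 13): e=[76,76,0] → #  [on edge]
    (5,6)@(11, 13): e=[60,-20,112] → ·
  covered (19 px):
    · · · · · · · · · ·
    · · · · · · · · · ·
    · · · · · · · · · ·
    · · · # # · · · · ·
    · · # # # # # · · ·
    · · # # # # · · · ·
    · # # # # · · · · ·
    · # # · · · · · · ·
    · # · · · · · · · ·
    # · · · · · · · · ·

Answer: 63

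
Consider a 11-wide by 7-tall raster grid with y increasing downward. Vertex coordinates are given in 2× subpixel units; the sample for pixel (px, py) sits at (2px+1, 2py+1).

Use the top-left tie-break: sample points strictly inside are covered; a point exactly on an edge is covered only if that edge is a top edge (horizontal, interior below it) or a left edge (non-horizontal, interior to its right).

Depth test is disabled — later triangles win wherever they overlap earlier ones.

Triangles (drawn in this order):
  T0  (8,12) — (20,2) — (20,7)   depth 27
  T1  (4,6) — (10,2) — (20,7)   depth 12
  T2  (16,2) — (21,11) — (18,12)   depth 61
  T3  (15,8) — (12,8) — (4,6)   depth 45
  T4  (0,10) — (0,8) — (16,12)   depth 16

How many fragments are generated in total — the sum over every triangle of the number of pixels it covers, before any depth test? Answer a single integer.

T0:
  2·area = 60
  edge (8, 12)→(20, 2): d=(12,-10) top-left  bias=+0
  edge (20, 2)→(20, 7): d=(0,5) right/bottom  bias=-1
  edge (20, 7)→(8, 12): d=(-12,5) right/bottom  bias=-1
    (9,1)@(19, 3): e=[2,5,53] → #
    (10,1)@(21, 3): e=[22,-5,43] → ·
    (8,2)@(17, 5): e=[6,15,39] → #
    (10,2)@(21, 5): e=[46,-5,19] → ·
    (7,3)@(15, 7): e=[10,25,25] → #
    (10,3)@(21, 7): e=[70,-5,-5] → ·
    (6,4)@(13, 9): e=[14,35,11] → #
    (8,4)@(17, 9): e=[54,15,-9] → ·
    (9,4)@(19, 9): e=[74,5,-19] → ·
    (6,5)@(13, 11): e=[38,35,-13] → ·
    (7,5)@(15, 11): e=[58,25,-23] → ·
  covered (8 px):
    · · · · · · · · · · ·
    · · · · · · · · · # ·
    · · · · · · · · # # ·
    · · · · · · · # # # ·
    · · · · · · # # · · ·
    · · · · · · · · · · ·
    · · · · · · · · · · ·
T1:
  2·area = 70
  edge (4, 6)→(10, 2): d=(6,-4) top-left  bias=+0
  edge (10, 2)→(20, 7): d=(10,5) right/bottom  bias=-1
  edge (20, 7)→(4, 6): d=(-16,-1) top-left  bias=+0
    (4,1)@(9, 3): e=[2,15,53] → #
    (5,1)@(11, 3): e=[10,5,55] → #
    (6,1)@(13, 3): e=[18,-5,57] → ·
    (3,2)@(7, 5): e=[6,45,19] → #
    (6,2)@(13, 5): e=[30,15,25] → #
    (7,2)@(15, 5): e=[38,5,27] → #
    (8,2)@(17, 5): e=[46,-5,29] → ·
    (3,3)@(7, 7): e=[18,65,-13] → ·
    (4,3)@(9, 7): e=[26,55,-11] → ·
    (5,3)@(11, 7): e=[34,45,-9] → ·
    (6,3)@(13, 7): e=[42,35,-7] → ·
    (7,3)@(15, 7): e=[50,25,-5] → ·
  covered (7 px):
    · · · · · · · · · · ·
    · · · · # # · · · · ·
    · · · # # # # # · · ·
    · · · · · · · · · · ·
    · · · · · · · · · · ·
    · · · · · · · · · · ·
    · · · · · · · · · · ·
T2:
  2·area = 32
  edge (16, 2)→(21, 11): d=(5,9) right/bottom  bias=-1
  edge (21, 11)→(18, 12): d=(-3,1) right/bottom  bias=-1
  edge (18, 12)→(16, 2): d=(-2,-10) top-left  bias=+0
    (8,2)@(17, 5): e=[6,22,4] → #
    (9,2)@(19, 5): e=[-12,20,24] → ·
    (8,3)@(17, 7): e=[16,16,0] → #  [on edge]
    (9,3)@(19, 7): e=[-2,14,20] → ·
    (8,4)@(17, 9): e=[26,10,-4] → ·
    (9,4)@(19, 9): e=[8,8,16] → #
    (10,4)@(21, 9): e=[-10,6,36] → ·
    (9,5)@(19, 11): e=[18,2,12] → #
    (10,5)@(21, 11): e=[0,0,32] → ·  [on edge]
    (7,6)@(15, 13): e=[64,0,-32] → ·  [on edge]
    (9,6)@(19, 13): e=[28,-4,8] → ·
  covered (4 px):
    · · · · · · · · · · ·
    · · · · · · · · · · ·
    · · · · · · · · # · ·
    · · · · · · · · # · ·
    · · · · · · · · · # ·
    · · · · · · · · · # ·
    · · · · · · · · · · ·
T3:
  2·area = 6
  edge (15, 8)→(12, 8): d=(-3,0) right/bottom  bias=-1
  edge (12, 8)→(4, 6): d=(-8,-2) top-left  bias=+0
  edge (4, 6)→(15, 8): d=(11,2) right/bottom  bias=-1
    (4,3)@(9, 7): e=[3,2,1] → #
    (5,3)@(11, 7): e=[3,6,-3] → ·
    (4,4)@(9, 9): e=[-3,-14,23] → ·
  covered (1 px):
    · · · · · · · · · · ·
    · · · · · · · · · · ·
    · · · · · · · · · · ·
    · · · · # · · · · · ·
    · · · · · · · · · · ·
    · · · · · · · · · · ·
    · · · · · · · · · · ·
T4:
  2·area = 32
  edge (0, 10)→(0, 8): d=(0,-2) top-left  bias=+0
  edge (0, 8)→(16, 12): d=(16,4) right/bottom  bias=-1
  edge (16, 12)→(0, 10): d=(-16,-2) top-left  bias=+0
    (0,4)@(1, 9): e=[2,12,18] → #
    (1,4)@(3, 9): e=[6,4,22] → #
    (2,4)@(5, 9): e=[10,-4,26] → ·
    (0,5)@(1, 11): e=[2,44,-14] → ·
    (1,5)@(3, 11): e=[6,36,-10] → ·
    (4,5)@(9, 11): e=[18,12,2] → #
    (5,5)@(11, 11): e=[22,4,6] → #
    (6,5)@(13, 11): e=[26,-4,10] → ·
    (4,6)@(9, 13): e=[18,44,-30] → ·
    (5,6)@(11, 13): e=[22,36,-26] → ·
  covered (4 px):
    · · · · · · · · · · ·
    · · · · · · · · · · ·
    · · · · · · · · · · ·
    · · · · · · · · · · ·
    # # · · · · · · · · ·
    · · · · # # · · · · ·
    · · · · · · · · · · ·

Final: 24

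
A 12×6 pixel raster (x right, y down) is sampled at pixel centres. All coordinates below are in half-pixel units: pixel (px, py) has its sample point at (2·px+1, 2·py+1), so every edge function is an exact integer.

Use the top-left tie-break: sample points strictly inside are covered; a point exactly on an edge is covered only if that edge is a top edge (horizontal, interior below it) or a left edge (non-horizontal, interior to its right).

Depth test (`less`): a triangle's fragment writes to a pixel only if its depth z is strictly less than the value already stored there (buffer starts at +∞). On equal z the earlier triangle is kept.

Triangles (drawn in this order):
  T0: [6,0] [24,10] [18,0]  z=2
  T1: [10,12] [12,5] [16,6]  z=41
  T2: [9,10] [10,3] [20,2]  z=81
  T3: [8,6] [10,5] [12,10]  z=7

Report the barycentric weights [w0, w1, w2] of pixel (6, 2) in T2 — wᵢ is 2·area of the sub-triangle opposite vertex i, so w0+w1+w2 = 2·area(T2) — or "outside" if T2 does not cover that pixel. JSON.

T0:
  2·area = 120  (B↔C swapped to make it positive)
  edge (6, 0)→(18, 0): d=(12,0) top-left  bias=+0
  edge (18, 0)→(24, 10): d=(6,10) right/bottom  bias=-1
  edge (24, 10)→(6, 0): d=(-18,-10) top-left  bias=+0
    (4,0)@(9, 1): e=[12,96,12] → #
    (5,0)@(11, 1): e=[12,76,32] → #
    (6,0)@(13, 1): e=[12,56,52] → #
    (7,0)@(15, 1): e=[12,36,72] → #
    (8,0)@(17, 1): e=[12,16,92] → #
    (9,0)@(19, 1): e=[12,-4,112] → ·
    (4,1)@(9, 3): e=[36,108,-24] → ·
    (5,1)@(11, 3): e=[36,88,-4] → ·
    (6,1)@(13, 3): e=[36,68,16] → #
    (9,1)@(19, 3): e=[36,8,76] → #
    (10,1)@(21, 3): e=[36,-12,96] → ·
    (6,2)@(13, 5): e=[60,80,-20] → ·
    (7,2)@(15, 5): e=[60,60,0] → #  [on edge]
    (10,2)@(21, 5): e=[60,0,60] → ·  [on edge]
  covered (15 px):
    · · · · # # # # # · · ·
    · · · · · · # # # # · ·
    · · · · · · · # # # · ·
    · · · · · · · · · # # ·
    · · · · · · · · · · · #
    · · · · · · · · · · · ·
T1:
  2·area = 30
  edge (10, 12)→(12, 5): d=(2,-7) top-left  bias=+0
  edge (12, 5)→(16, 6): d=(4,1) right/bottom  bias=-1
  edge (16, 6)→(10, 12): d=(-6,6) right/bottom  bias=-1
    (10,0)@(21, 1): e=[55,-25,0] → ·  [on edge]
    (9,1)@(19, 3): e=[45,-15,0] → ·  [on edge]
    (8,2)@(17, 5): e=[35,-5,0] → ·  [on edge]
    (6,3)@(13, 7): e=[11,7,12] → #
    (7,3)@(15, 7): e=[25,5,0] → ·  [on edge]
    (5,4)@(11, 9): e=[1,17,12] → #
    (6,4)@(13, 9): e=[15,15,0] → ·  [on edge]
    (5,5)@(11, 11): e=[5,25,0] → ·  [on edge]
  covered (2 px):
    · · · · · · · · · · · ·
    · · · · · · · · · · · ·
    · · · · · · · · · · · ·
    · · · · · · # · · · · ·
    · · · · · # · · · · · ·
    · · · · · · · · · · · ·
T2:
  2·area = 69
  edge (9, 10)→(10, 3): d=(1,-7) top-left  bias=+0
  edge (10, 3)→(20, 2): d=(10,-1) top-left  bias=+0
  edge (20, 2)→(9, 10): d=(-11,8) right/bottom  bias=-1
    (5,1)@(11, 3): e=[7,1,61] → #
    (6,1)@(13, 3): e=[21,3,45] → #
    (7,1)@(15, 3): e=[35,5,29] → #
    (8,1)@(17, 3): e=[49,7,13] → #
    (9,1)@(19, 3): e=[63,9,-3] → ·
    (5,2)@(11, 5): e=[9,21,39] → #
    (8,2)@(17, 5): e=[51,27,-9] → ·
    (5,3)@(11, 7): e=[11,41,17] → #
    (7,3)@(15, 7): e=[39,45,-15] → ·
    (5,4)@(11, 9): e=[13,61,-5] → ·
    (6,4)@(13, 9): e=[27,63,-21] → ·
  covered (9 px):
    · · · · · · · · · · · ·
    · · · · · # # # # · · ·
    · · · · · # # # · · · ·
    · · · · · # # · · · · ·
    · · · · · · · · · · · ·
    · · · · · · · · · · · ·
T3:
  2·area = 12
  edge (8, 6)→(10, 5): d=(2,-1) top-left  bias=+0
  edge (10, 5)→(12, 10): d=(2,5) right/bottom  bias=-1
  edge (12, 10)→(8, 6): d=(-4,-4) top-left  bias=+0
    (1,0)@(3, 1): e=[-15,27,0] → ·  [on edge]
    (2,1)@(5, 3): e=[-9,21,0] → ·  [on edge]
    (3,2)@(7, 5): e=[-3,15,0] → ·  [on edge]
    (4,3)@(9, 7): e=[3,9,0] → #  [on edge]
    (5,3)@(11, 7): e=[5,-1,8] → ·
    (4,4)@(9, 9): e=[7,13,-8] → ·
    (5,4)@(11, 9): e=[9,3,0] → #  [on edge]
    (6,4)@(13, 9): e=[11,-7,8] → ·
    (5,5)@(11, 11): e=[13,7,-8] → ·
    (6,5)@(13, 11): e=[15,-3,0] → ·  [on edge]
  covered (2 px):
    · · · · · · · · · · · ·
    · · · · · · · · · · · ·
    · · · · · · · · · · · ·
    · · · · # · · · · · · ·
    · · · · · # · · · · · ·
    · · · · · · · · · · · ·

Result: [23,23,23]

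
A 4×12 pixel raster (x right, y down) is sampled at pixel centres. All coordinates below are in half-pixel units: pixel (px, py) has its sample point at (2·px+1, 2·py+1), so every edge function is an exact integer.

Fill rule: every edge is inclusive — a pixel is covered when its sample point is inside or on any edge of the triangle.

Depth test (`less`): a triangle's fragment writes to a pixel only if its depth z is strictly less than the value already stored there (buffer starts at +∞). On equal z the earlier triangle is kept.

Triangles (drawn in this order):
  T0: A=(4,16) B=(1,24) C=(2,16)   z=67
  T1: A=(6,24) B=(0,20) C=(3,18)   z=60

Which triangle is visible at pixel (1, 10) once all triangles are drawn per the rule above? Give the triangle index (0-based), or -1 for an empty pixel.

T0:
  2·area = 16
  edge (4, 16)→(1, 24): d=(-3,8) inclusive
  edge (1, 24)→(2, 16): d=(1,-8) inclusive
  edge (2, 16)→(4, 16): d=(2,0) inclusive
    (1,8)@(3, 17): e=[5,9,2] → █
    (2,8)@(5, 17): e=[-11,25,2] → ·
    (1,9)@(3, 19): e=[-1,11,6] → ·
  covered (1 px):
    · · · ·
    · · · ·
    · · · ·
    · · · ·
    · · · ·
    · · · ·
    · · · ·
    · · · ·
    · █ · ·
    · · · ·
    · · · ·
    · · · ·
T1:
  2·area = 24
  edge (6, 24)→(0, 20): d=(-6,-4) inclusive
  edge (0, 20)→(3, 18): d=(3,-2) inclusive
  edge (3, 18)→(6, 24): d=(3,6) inclusive
    (1,9)@(3, 19): e=[18,3,3] → █
    (2,9)@(5, 19): e=[26,7,-9] → ·
    (1,10)@(3, 21): e=[6,9,9] → █
    (2,10)@(5, 21): e=[14,13,-3] → ·
    (1,11)@(3, 23): e=[-6,15,15] → ·
    (2,11)@(5, 23): e=[2,19,3] → █
    (3,11)@(7, 23): e=[10,23,-9] → ·
  covered (3 px):
    · · · ·
    · · · ·
    · · · ·
    · · · ·
    · · · ·
    · · · ·
    · · · ·
    · · · ·
    · · · ·
    · █ · ·
    · █ · ·
    · · █ ·

Z-buffer (winner per pixel, '.' = empty):
  . . . .
  . . . .
  . . . .
  . . . .
  . . . .
  . . . .
  . . . .
  . . . .
  . 0 . .
  . 1 . .
  . 1 . .
  . . 1 .

Final: 1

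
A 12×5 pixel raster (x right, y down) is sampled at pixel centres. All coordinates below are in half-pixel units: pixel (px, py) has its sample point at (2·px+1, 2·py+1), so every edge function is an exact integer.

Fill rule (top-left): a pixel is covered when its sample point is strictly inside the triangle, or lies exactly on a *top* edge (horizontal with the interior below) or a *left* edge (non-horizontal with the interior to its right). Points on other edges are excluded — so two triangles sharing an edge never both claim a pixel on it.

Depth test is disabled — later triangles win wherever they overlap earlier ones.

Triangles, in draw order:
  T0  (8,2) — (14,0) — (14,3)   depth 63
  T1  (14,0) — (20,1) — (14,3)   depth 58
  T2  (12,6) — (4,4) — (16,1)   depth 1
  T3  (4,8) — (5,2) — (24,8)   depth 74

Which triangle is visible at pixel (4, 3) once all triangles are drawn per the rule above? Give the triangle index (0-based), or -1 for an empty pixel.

T0:
  2·area = 18
  edge (8, 2)→(14, 0): d=(6,-2) top-left  bias=+0
  edge (14, 0)→(14, 3): d=(0,3) right/bottom  bias=-1
  edge (14, 3)→(8, 2): d=(-6,-1) top-left  bias=+0
    (5,0)@(11, 1): e=[0,9,9] → X  [on edge]
    (6,0)@(13, 1): e=[4,3,11] → X
    (7,0)@(15, 1): e=[8,-3,13] → .
    (2,1)@(5, 3): e=[0,27,-9] → .  [on edge]
    (5,1)@(11, 3): e=[12,9,-3] → .
    (6,1)@(13, 3): e=[16,3,-1] → .
  covered (2 px):
    . . . . . X X . . . . .
    . . . . . . . . . . . .
    . . . . . . . . . . . .
    . . . . . . . . . . . .
    . . . . . . . . . . . .
T1:
  2·area = 18
  edge (14, 0)→(20, 1): d=(6,1) right/bottom  bias=-1
  edge (20, 1)→(14, 3): d=(-6,2) right/bottom  bias=-1
  edge (14, 3)→(14, 0): d=(0,-3) top-left  bias=+0
    (7,0)@(15, 1): e=[5,10,3] → X
    (8,0)@(17, 1): e=[3,6,9] → X
    (9,0)@(19, 1): e=[1,2,15] → X
    (10,0)@(21, 1): e=[-1,-2,21] → .
    (7,1)@(15, 3): e=[17,-2,3] → .
    (8,1)@(17, 3): e=[15,-6,9] → .
    (9,1)@(19, 3): e=[13,-10,15] → .
  covered (3 px):
    . . . . . . . X X X . .
    . . . . . . . . . . . .
    . . . . . . . . . . . .
    . . . . . . . . . . . .
    . . . . . . . . . . . .
T2:
  2·area = 48
  edge (12, 6)→(4, 4): d=(-8,-2) top-left  bias=+0
  edge (4, 4)→(16, 1): d=(12,-3) top-left  bias=+0
  edge (16, 1)→(12, 6): d=(-4,5) right/bottom  bias=-1
    (4,1)@(9, 3): e=[18,3,27] → X
    (5,1)@(11, 3): e=[22,9,17] → X
    (6,1)@(13, 3): e=[26,15,7] → X
    (7,1)@(15, 3): e=[30,21,-3] → .
    (4,2)@(9, 5): e=[2,27,19] → X
    (6,2)@(13, 5): e=[10,39,-1] → .
    (4,3)@(9, 7): e=[-14,51,11] → .
    (5,3)@(11, 7): e=[-10,57,1] → .
  covered (5 px):
    . . . . . . . . . . . .
    . . . . X X X . . . . .
    . . . . X X . . . . . .
    . . . . . . . . . . . .
    . . . . . . . . . . . .
T3:
  2·area = 120
  edge (4, 8)→(5, 2): d=(1,-6) top-left  bias=+0
  edge (5, 2)→(24, 8): d=(19,6) right/bottom  bias=-1
  edge (24, 8)→(4, 8): d=(-20,0) right/bottom  bias=-1
    (2,1)@(5, 3): e=[1,19,100] → X
    (3,1)@(7, 3): e=[13,7,100] → X
    (4,1)@(9, 3): e=[25,-5,100] → .
    (2,2)@(5, 5): e=[3,57,60] → X
    (4,2)@(9, 5): e=[27,33,60] → X
    (5,2)@(11, 5): e=[39,21,60] → X
    (6,2)@(13, 5): e=[51,9,60] → X
    (7,2)@(15, 5): e=[63,-3,60] → .
    (2,3)@(5, 7): e=[5,95,20] → X
    (7,3)@(15, 7): e=[65,35,20] → X
    (8,3)@(17, 7): e=[77,23,20] → X
    (9,3)@(19, 7): e=[89,11,20] → X
  covered (15 px):
    . . . . . . . . . . . .
    . . X X . . . . . . . .
    . . X X X X X . . . . .
    . . X X X X X X X X . .
    . . . . . . . . . . . .

Z-buffer (winner per pixel, '.' = empty):
  . . . . . 0 0 1 1 1 . .
  . . 3 3 2 2 2 . . . . .
  . . 3 3 3 3 3 . . . . .
  . . 3 3 3 3 3 3 3 3 . .
  . . . . . . . . . . . .

Answer: 3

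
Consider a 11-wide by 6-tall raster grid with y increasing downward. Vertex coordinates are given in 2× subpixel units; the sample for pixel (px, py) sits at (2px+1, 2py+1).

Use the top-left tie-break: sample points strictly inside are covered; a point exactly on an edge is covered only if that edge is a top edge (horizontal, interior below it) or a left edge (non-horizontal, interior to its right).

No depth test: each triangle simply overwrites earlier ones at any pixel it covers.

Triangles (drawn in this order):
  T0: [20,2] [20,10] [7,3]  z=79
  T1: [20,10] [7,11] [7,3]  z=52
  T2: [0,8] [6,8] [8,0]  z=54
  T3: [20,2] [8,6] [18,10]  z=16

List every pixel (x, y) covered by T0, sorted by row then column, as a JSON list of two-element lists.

T0:
  2·area = 104
  edge (20, 2)→(20, 10): d=(0,8) right/bottom  bias=-1
  edge (20, 10)→(7, 3): d=(-13,-7) top-left  bias=+0
  edge (7, 3)→(20, 2): d=(13,-1) top-left  bias=+0
    (3,1)@(7, 3): e=[104,0,0] → #  [on edge]
    (4,1)@(9, 3): e=[88,14,2] → #
    (5,1)@(11, 3): e=[72,28,4] → #
    (6,1)@(13, 3): e=[56,42,6] → #
    (7,1)@(15, 3): e=[40,56,8] → #
    (8,1)@(17, 3): e=[24,70,10] → #
    (9,1)@(19, 3): e=[8,84,12] → #
    (10,1)@(21, 3): e=[-8,98,14] → ·
    (3,2)@(7, 5): e=[104,-26,26] → ·
    (4,2)@(9, 5): e=[88,-12,28] → ·
    (5,2)@(11, 5): e=[72,2,30] → #
    (10,2)@(21, 5): e=[-8,72,40] → ·
  covered (16 px):
    · · · · · · · · · · ·
    · · · # # # # # # # ·
    · · · · · # # # # # ·
    · · · · · · · # # # ·
    · · · · · · · · · # ·
    · · · · · · · · · · ·
T1:
  2·area = 104
  edge (20, 10)→(7, 11): d=(-13,1) right/bottom  bias=-1
  edge (7, 11)→(7, 3): d=(0,-8) top-left  bias=+0
  edge (7, 3)→(20, 10): d=(13,7) right/bottom  bias=-1
    (3,0)@(7, 1): e=[130,0,-26] → ·  [on edge]
    (3,1)@(7, 3): e=[104,0,0] → ·  [on edge]
    (3,2)@(7, 5): e=[78,0,26] → #  [on edge]
    (4,2)@(9, 5): e=[76,16,12] → #
    (5,2)@(11, 5): e=[74,32,-2] → ·
    (3,3)@(7, 7): e=[52,0,52] → #  [on edge]
    (5,3)@(11, 7): e=[48,32,24] → #
    (6,3)@(13, 7): e=[46,48,10] → #
    (7,3)@(15, 7): e=[44,64,-4] → ·
    (3,4)@(7, 9): e=[26,0,78] → #  [on edge]
    (7,4)@(15, 9): e=[18,64,22] → #
    (8,4)@(17, 9): e=[16,80,8] → #
    (3,5)@(7, 11): e=[0,0,104] → ·  [on edge]
  covered (12 px):
    · · · · · · · · · · ·
    · · · · · · · · · · ·
    · · · # # · · · · · ·
    · · · # # # # · · · ·
    · · · # # # # # # · ·
    · · · · · · · · · · ·
T2:
  2·area = 48  (B↔C swapped to make it positive)
  edge (0, 8)→(8, 0): d=(8,-8) top-left  bias=+0
  edge (8, 0)→(6, 8): d=(-2,8) right/bottom  bias=-1
  edge (6, 8)→(0, 8): d=(-6,0) right/bottom  bias=-1
    (3,0)@(7, 1): e=[0,6,42] → #  [on edge]
    (4,0)@(9, 1): e=[16,-10,42] → ·
    (2,1)@(5, 3): e=[0,18,30] → #  [on edge]
    (4,1)@(9, 3): e=[32,-14,30] → ·
    (1,2)@(3, 5): e=[0,30,18] → #  [on edge]
    (3,2)@(7, 5): e=[32,-2,18] → ·
    (0,3)@(1, 7): e=[0,42,6] → #  [on edge]
    (3,3)@(7, 7): e=[48,-6,6] → ·
    (0,4)@(1, 9): e=[16,38,-6] → ·
    (1,4)@(3, 9): e=[32,22,-6] → ·
    (2,4)@(5, 9): e=[48,6,-6] → ·
  covered (8 px):
    · · · # · · · · · · ·
    · · # # · · · · · · ·
    · # # · · · · · · · ·
    # # # · · · · · · · ·
    · · · · · · · · · · ·
    · · · · · · · · · · ·
T3:
  2·area = 88  (B↔C swapped to make it positive)
  edge (20, 2)→(18, 10): d=(-2,8) right/bottom  bias=-1
  edge (18, 10)→(8, 6): d=(-10,-4) top-left  bias=+0
  edge (8, 6)→(20, 2): d=(12,-4) top-left  bias=+0
    (8,1)@(17, 3): e=[22,66,0] → #  [on edge]
    (9,1)@(19, 3): e=[6,74,8] → #
    (10,1)@(21, 3): e=[-10,82,16] → ·
    (5,2)@(11, 5): e=[66,22,0] → #  [on edge]
    (6,2)@(13, 5): e=[50,30,8] → #
    (7,2)@(15, 5): e=[34,38,16] → #
    (10,2)@(21, 5): e=[-14,62,40] → ·
    (2,3)@(5, 7): e=[110,-22,0] → ·  [on edge]
    (5,3)@(11, 7): e=[62,2,24] → #
    (9,3)@(19, 7): e=[-2,34,56] → ·
    (5,4)@(11, 9): e=[58,-18,48] → ·
    (6,4)@(13, 9): e=[42,-10,56] → ·
  covered (12 px):
    · · · · · · · · · · ·
    · · · · · · · · # # ·
    · · · · · # # # # # ·
    · · · · · # # # # · ·
    · · · · · · · · # · ·
    · · · · · · · · · · ·

Final: [[3,1],[4,1],[5,1],[6,1],[7,1],[8,1],[9,1],[5,2],[6,2],[7,2],[8,2],[9,2],[7,3],[8,3],[9,3],[9,4]]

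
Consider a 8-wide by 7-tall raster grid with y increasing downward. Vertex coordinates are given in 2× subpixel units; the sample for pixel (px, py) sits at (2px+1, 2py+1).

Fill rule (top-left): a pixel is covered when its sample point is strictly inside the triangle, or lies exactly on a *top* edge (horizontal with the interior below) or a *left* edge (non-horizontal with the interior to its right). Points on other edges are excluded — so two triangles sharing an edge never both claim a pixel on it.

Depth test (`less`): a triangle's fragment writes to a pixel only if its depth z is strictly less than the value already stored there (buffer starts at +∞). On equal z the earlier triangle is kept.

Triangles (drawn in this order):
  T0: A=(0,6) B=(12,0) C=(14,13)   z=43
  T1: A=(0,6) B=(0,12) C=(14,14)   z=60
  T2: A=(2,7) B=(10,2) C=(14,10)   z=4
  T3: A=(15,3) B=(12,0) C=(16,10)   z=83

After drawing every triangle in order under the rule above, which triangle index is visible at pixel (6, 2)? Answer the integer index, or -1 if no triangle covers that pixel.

T0:
  2·area = 168
  edge (0, 6)→(12, 0): d=(12,-6) top-left  bias=+0
  edge (12, 0)→(14, 13): d=(2,13) right/bottom  bias=-1
  edge (14, 13)→(0, 6): d=(-14,-7) top-left  bias=+0
    (5,0)@(11, 1): e=[6,15,147] → #
    (6,0)@(13, 1): e=[18,-11,161] → ·
    (3,1)@(7, 3): e=[6,71,91] → #
    (4,1)@(9, 3): e=[18,45,105] → #
    (6,1)@(13, 3): e=[42,-7,133] → ·
    (1,2)@(3, 5): e=[6,127,35] → #
    (2,2)@(5, 5): e=[18,101,49] → #
    (6,2)@(13, 5): e=[66,-3,105] → ·
    (1,3)@(3, 7): e=[30,131,7] → #
    (6,3)@(13, 7): e=[90,1,77] → #
    (7,3)@(15, 7): e=[102,-25,91] → ·
    (1,4)@(3, 9): e=[54,135,-21] → ·
  covered (21 px):
    · · · · · # · ·
    · · · # # # · ·
    · # # # # # · ·
    · # # # # # # ·
    · · · # # # # ·
    · · · · · # # ·
    · · · · · · · ·
T1:
  2·area = 84  (B↔C swapped to make it positive)
  edge (0, 6)→(14, 14): d=(14,8) right/bottom  bias=-1
  edge (14, 14)→(0, 12): d=(-14,-2) top-left  bias=+0
  edge (0, 12)→(0, 6): d=(0,-6) top-left  bias=+0
    (0,3)@(1, 7): e=[6,72,6] → #
    (1,3)@(3, 7): e=[-10,76,18] → ·
    (0,4)@(1, 9): e=[34,44,6] → #
    (1,4)@(3, 9): e=[18,48,18] → #
    (2,4)@(5, 9): e=[2,52,30] → #
    (3,4)@(7, 9): e=[-14,56,42] → ·
    (0,5)@(1, 11): e=[62,16,6] → #
    (3,5)@(7, 11): e=[14,28,42] → #
    (4,5)@(9, 11): e=[-2,32,54] → ·
    (0,6)@(1, 13): e=[90,-12,6] → ·
    (1,6)@(3, 13): e=[74,-8,18] → ·
    (2,6)@(5, 13): e=[58,-4,30] → ·
    (3,6)@(7, 13): e=[42,0,42] → #  [on edge]
  covered (11 px):
    · · · · · · · ·
    · · · · · · · ·
    · · · · · · · ·
    # · · · · · · ·
    # # # · · · · ·
    # # # # · · · ·
    · · · # # # · ·
T2:
  2·area = 84
  edge (2, 7)→(10, 2): d=(8,-5) top-left  bias=+0
  edge (10, 2)→(14, 10): d=(4,8) right/bottom  bias=-1
  edge (14, 10)→(2, 7): d=(-12,-3) top-left  bias=+0
    (4,1)@(9, 3): e=[3,12,69] → #
    (5,1)@(11, 3): e=[13,-4,75] → ·
    (3,2)@(7, 5): e=[9,36,39] → #
    (5,2)@(11, 5): e=[29,4,51] → #
    (6,2)@(13, 5): e=[39,-12,57] → ·
    (1,3)@(3, 7): e=[5,76,3] → #
    (2,3)@(5, 7): e=[15,60,9] → #
    (6,3)@(13, 7): e=[55,-4,33] → ·
    (1,4)@(3, 9): e=[21,84,-21] → ·
    (2,4)@(5, 9): e=[31,68,-15] → ·
    (3,4)@(7, 9): e=[41,52,-9] → ·
    (4,4)@(9, 9): e=[51,36,-3] → ·
  covered (11 px):
    · · · · · · · ·
    · · · · # · · ·
    · · · # # # · ·
    · # # # # # · ·
    · · · · · # # ·
    · · · · · · · ·
    · · · · · · · ·
T3:
  2·area = 18  (B↔C swapped to make it positive)
  edge (15, 3)→(16, 10): d=(1,7) right/bottom  bias=-1
  edge (16, 10)→(12, 0): d=(-4,-10) top-left  bias=+0
  edge (12, 0)→(15, 3): d=(3,3) right/bottom  bias=-1
    (6,0)@(13, 1): e=[12,6,0] → ·  [on edge]
    (7,1)@(15, 3): e=[0,18,0] → ·  [on edge]
    (7,2)@(15, 5): e=[2,10,6] → #
    (7,3)@(15, 7): e=[4,2,12] → #
    (7,4)@(15, 9): e=[6,-6,18] → ·
  covered (2 px):
    · · · · · · · ·
    · · · · · · · ·
    · · · · · · · #
    · · · · · · · #
    · · · · · · · ·
    · · · · · · · ·
    · · · · · · · ·

Z-buffer (winner per pixel, '.' = empty):
  . . . . . 0 . .
  . . . 0 2 0 . .
  . 0 0 2 2 2 . 3
  1 2 2 2 2 2 0 3
  1 1 1 0 0 2 2 .
  1 1 1 1 . 0 0 .
  . . . 1 1 1 . .

Final: -1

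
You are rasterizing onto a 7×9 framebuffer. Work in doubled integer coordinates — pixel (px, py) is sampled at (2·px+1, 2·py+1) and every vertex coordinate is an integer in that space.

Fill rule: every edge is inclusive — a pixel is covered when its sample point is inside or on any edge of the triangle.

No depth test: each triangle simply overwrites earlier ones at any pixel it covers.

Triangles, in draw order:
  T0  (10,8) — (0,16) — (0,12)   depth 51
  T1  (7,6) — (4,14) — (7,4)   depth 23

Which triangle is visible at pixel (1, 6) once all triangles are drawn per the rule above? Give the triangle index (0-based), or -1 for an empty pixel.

T0:
  2·area = 40
  edge (10, 8)→(0, 16): d=(-10,8) inclusive
  edge (0, 16)→(0, 12): d=(0,-4) inclusive
  edge (0, 12)→(10, 8): d=(10,-4) inclusive
    (1,5)@(3, 11): e=[26,12,2] → █
    (2,5)@(5, 11): e=[10,20,10] → █
    (3,5)@(7, 11): e=[-6,28,18] → ·
    (0,6)@(1, 13): e=[22,4,14] → █
    (2,6)@(5, 13): e=[-10,20,30] → ·
    (0,7)@(1, 15): e=[2,4,34] → █
    (1,7)@(3, 15): e=[-14,12,42] → ·
    (0,8)@(1, 17): e=[-18,4,54] → ·
  covered (5 px):
    · · · · · · ·
    · · · · · · ·
    · · · · · · ·
    · · · · · · ·
    · · · · · · ·
    · █ █ · · · ·
    █ █ · · · · ·
    █ · · · · · ·
    · · · · · · ·
T1:
  2·area = 6
  edge (7, 6)→(4, 14): d=(-3,8) inclusive
  edge (4, 14)→(7, 4): d=(3,-10) inclusive
  edge (7, 4)→(7, 6): d=(0,2) inclusive
    (3,0)@(7, 1): e=[15,-9,0] → ·  [on edge]
    (3,1)@(7, 3): e=[9,-3,0] → ·  [on edge]
    (3,2)@(7, 5): e=[3,3,0] → █  [on edge]
    (4,2)@(9, 5): e=[-13,23,-4] → ·
    (3,3)@(7, 7): e=[-3,9,0] → ·  [on edge]
    (3,4)@(7, 9): e=[-9,15,0] → ·  [on edge]
    (2,5)@(5, 11): e=[1,1,4] → █
    (3,5)@(7, 11): e=[-15,21,0] → ·  [on edge]
    (2,6)@(5, 13): e=[-5,7,4] → ·
    (3,6)@(7, 13): e=[-21,27,0] → ·  [on edge]
    (3,7)@(7, 15): e=[-27,33,0] → ·  [on edge]
    (3,8)@(7, 17): e=[-33,39,0] → ·  [on edge]
  covered (2 px):
    · · · · · · ·
    · · · · · · ·
    · · · █ · · ·
    · · · · · · ·
    · · · · · · ·
    · · █ · · · ·
    · · · · · · ·
    · · · · · · ·
    · · · · · · ·

Z-buffer (winner per pixel, '.' = empty):
  . . . . . . .
  . . . . . . .
  . . . 1 . . .
  . . . . . . .
  . . . . . . .
  . 0 1 . . . .
  0 0 . . . . .
  0 . . . . . .
  . . . . . . .

Answer: 0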